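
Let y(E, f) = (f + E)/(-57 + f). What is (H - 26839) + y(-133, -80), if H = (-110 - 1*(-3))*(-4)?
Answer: -3618094/137 ≈ -26409.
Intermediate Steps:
y(E, f) = (E + f)/(-57 + f)
H = 428 (H = (-110 + 3)*(-4) = -107*(-4) = 428)
(H - 26839) + y(-133, -80) = (428 - 26839) + (-133 - 80)/(-57 - 80) = -26411 - 213/(-137) = -26411 - 1/137*(-213) = -26411 + 213/137 = -3618094/137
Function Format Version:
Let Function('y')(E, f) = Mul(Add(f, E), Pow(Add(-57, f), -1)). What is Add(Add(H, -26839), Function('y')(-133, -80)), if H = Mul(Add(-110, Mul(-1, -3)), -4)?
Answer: Rational(-3618094, 137) ≈ -26409.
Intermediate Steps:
Function('y')(E, f) = Mul(Pow(Add(-57, f), -1), Add(E, f)) (Function('y')(E, f) = Mul(Add(E, f), Pow(Add(-57, f), -1)) = Mul(Pow(Add(-57, f), -1), Add(E, f)))
H = 428 (H = Mul(Add(-110, 3), -4) = Mul(-107, -4) = 428)
Add(Add(H, -26839), Function('y')(-133, -80)) = Add(Add(428, -26839), Mul(Pow(Add(-57, -80), -1), Add(-133, -80))) = Add(-26411, Mul(Pow(-137, -1), -213)) = Add(-26411, Mul(Rational(-1, 137), -213)) = Add(-26411, Rational(213, 137)) = Rational(-3618094, 137)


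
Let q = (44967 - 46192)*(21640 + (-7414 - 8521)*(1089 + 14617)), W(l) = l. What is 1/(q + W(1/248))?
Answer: 248/76027004186001 ≈ 3.2620e-12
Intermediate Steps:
q = 306560500750 (q = -1225*(21640 - 15935*15706) = -1225*(21640 - 250275110) = -1225*(-250253470) = 306560500750)
1/(q + W(1/248)) = 1/(306560500750 + 1/248) = 1/(76027004186001/248) = 248/76027004186001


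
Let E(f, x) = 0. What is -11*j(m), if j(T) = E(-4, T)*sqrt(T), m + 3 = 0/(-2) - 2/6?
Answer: 0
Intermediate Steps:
m = -10/3 (m = -3 + (0/(-2) - 2/6) = -3 + (0*(-1/2) - 2*1/6) = -3 + (0 - 1/3) = -3 - 1/3 = -10/3 ≈ -3.3333)
j(T) = 0 (j(T) = 0*sqrt(T) = 0)
-11*j(m) = -11*0 = 0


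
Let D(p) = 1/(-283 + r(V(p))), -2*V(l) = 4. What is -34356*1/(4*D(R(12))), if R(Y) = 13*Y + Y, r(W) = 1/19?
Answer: 46174464/19 ≈ 2.4302e+6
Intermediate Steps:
V(l) = -2 (V(l) = -½*4 = -2)
r(W) = 1/19
R(Y) = 14*Y
D(p) = -19/5376 (D(p) = 1/(-283 + 1/19) = 1/(-5376/19) = -19/5376)
-34356*1/(4*D(R(12))) = -34356/((-19/5376*4)) = -34356/(-19/1344) = -34356*(-1344/19) = 46174464/19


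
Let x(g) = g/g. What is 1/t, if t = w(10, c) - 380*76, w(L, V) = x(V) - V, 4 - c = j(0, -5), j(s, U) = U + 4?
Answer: -1/28884 ≈ -3.4621e-5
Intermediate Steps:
j(s, U) = 4 + U
c = 5 (c = 4 - (4 - 5) = 4 - 1*(-1) = 4 + 1 = 5)
x(g) = 1
w(L, V) = 1 - V
t = -28884 (t = (1 - 1*5) - 380*76 = (1 - 5) - 28880 = -4 - 28880 = -28884)
1/t = 1/(-28884) = -1/28884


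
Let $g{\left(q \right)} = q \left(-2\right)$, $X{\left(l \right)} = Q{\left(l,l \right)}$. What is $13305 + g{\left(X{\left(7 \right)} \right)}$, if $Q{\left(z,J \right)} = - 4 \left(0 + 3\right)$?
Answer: $13329$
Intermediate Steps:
$Q{\left(z,J \right)} = -12$ ($Q{\left(z,J \right)} = \left(-4\right) 3 = -12$)
$X{\left(l \right)} = -12$
$g{\left(q \right)} = - 2 q$
$13305 + g{\left(X{\left(7 \right)} \right)} = 13305 - -24 = 13305 + 24 = 13329$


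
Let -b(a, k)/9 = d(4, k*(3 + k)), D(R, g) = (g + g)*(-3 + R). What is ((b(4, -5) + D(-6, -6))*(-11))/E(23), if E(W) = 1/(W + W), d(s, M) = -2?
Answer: -63756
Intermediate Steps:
D(R, g) = 2*g*(-3 + R) (D(R, g) = (2*g)*(-3 + R) = 2*g*(-3 + R))
b(a, k) = 18 (b(a, k) = -9*(-2) = 18)
E(W) = 1/(2*W)
((b(4, -5) + D(-6, -6))*(-11))/E(23) = ((18 + 2*(-6)*(-3 - 6))*(-11))/(((½)/23)) = ((18 + 2*(-6)*(-9))*(-11))/(((½)*(1/23))) = ((18 + 108)*(-11))/(1/46) = (126*(-11))*46 = -1386*46 = -63756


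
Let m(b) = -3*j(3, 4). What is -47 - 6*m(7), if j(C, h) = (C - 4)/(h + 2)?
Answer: -50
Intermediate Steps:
j(C, h) = (-4 + C)/(2 + h)
m(b) = ½ (m(b) = -3*(-4 + 3)/(2 + 4) = -3*(-1)/6 = -(-1)/2 = -3*(-⅙) = ½)
-47 - 6*m(7) = -47 - 6*½ = -47 - 3 = -50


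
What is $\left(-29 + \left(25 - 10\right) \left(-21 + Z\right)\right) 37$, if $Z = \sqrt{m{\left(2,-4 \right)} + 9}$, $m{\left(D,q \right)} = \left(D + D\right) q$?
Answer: $-12728 + 555 i \sqrt{7} \approx -12728.0 + 1468.4 i$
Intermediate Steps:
$m{\left(D,q \right)} = 2 D q$
$Z = i \sqrt{7}$ ($Z = \sqrt{2 \cdot 2 \left(-4\right) + 9} = \sqrt{-16 + 9} = \sqrt{-7} = i \sqrt{7} \approx 2.6458 i$)
$\left(-29 + \left(25 - 10\right) \left(-21 + Z\right)\right) 37 = \left(-29 + \left(25 - 10\right) \left(-21 + i \sqrt{7}\right)\right) 37 = \left(-29 + 15 \left(-21 + i \sqrt{7}\right)\right) 37 = \left(-29 - \left(315 - 15 i \sqrt{7}\right)\right) 37 = \left(-344 + 15 i \sqrt{7}\right) 37 = -12728 + 555 i \sqrt{7}$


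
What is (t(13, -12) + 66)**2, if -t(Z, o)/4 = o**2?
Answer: 260100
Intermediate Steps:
t(Z, o) = -4*o**2
(t(13, -12) + 66)**2 = (-4*(-12)**2 + 66)**2 = (-4*144 + 66)**2 = (-576 + 66)**2 = (-510)**2 = 260100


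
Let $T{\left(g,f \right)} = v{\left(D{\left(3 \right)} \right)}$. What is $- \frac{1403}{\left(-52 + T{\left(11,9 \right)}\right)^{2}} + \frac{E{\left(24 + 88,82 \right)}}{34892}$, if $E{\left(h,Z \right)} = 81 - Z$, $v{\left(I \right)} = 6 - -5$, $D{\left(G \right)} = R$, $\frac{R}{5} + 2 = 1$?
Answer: $- \frac{48955157}{58653452} \approx -0.83465$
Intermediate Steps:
$R = -5$ ($R = -10 + 5 \cdot 1 = -10 + 5 = -5$)
$D{\left(G \right)} = -5$
$v{\left(I \right)} = 11$ ($v{\left(I \right)} = 6 + 5 = 11$)
$T{\left(g,f \right)} = 11$
$- \frac{1403}{\left(-52 + T{\left(11,9 \right)}\right)^{2}} + \frac{E{\left(24 + 88,82 \right)}}{34892} = - \frac{1403}{\left(-52 + 11\right)^{2}} + \frac{81 - 82}{34892} = - \frac{1403}{\left(-41\right)^{2}} + \left(81 - 82\right) \frac{1}{34892} = - \frac{1403}{1681} - \frac{1}{34892} = - \frac{48955157}{58653452}$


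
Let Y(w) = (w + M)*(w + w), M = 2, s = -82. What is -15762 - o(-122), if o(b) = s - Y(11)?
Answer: -15394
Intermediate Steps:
Y(w) = 2*w*(2 + w) (Y(w) = (w + 2)*(w + w) = (2 + w)*(2*w) = 2*w*(2 + w))
o(b) = -368 (o(b) = -82 - 2*11*(2 + 11) = -82 - 2*11*13 = -82 - 1*286 = -82 - 286 = -368)
-15762 - o(-122) = -15762 - 1*(-368) = -15762 + 368 = -15394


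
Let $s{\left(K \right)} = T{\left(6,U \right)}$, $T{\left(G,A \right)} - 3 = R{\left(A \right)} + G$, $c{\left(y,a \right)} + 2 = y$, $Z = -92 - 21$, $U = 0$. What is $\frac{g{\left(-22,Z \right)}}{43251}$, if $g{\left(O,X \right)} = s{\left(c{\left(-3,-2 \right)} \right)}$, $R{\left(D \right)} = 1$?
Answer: $\frac{10}{43251} \approx 0.00023121$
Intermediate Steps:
$Z = -113$
$c{\left(y,a \right)} = -2 + y$
$T{\left(G,A \right)} = 4 + G$ ($T{\left(G,A \right)} = 3 + \left(1 + G\right) = 4 + G$)
$s{\left(K \right)} = 10$ ($s{\left(K \right)} = 4 + 6 = 10$)
$g{\left(O,X \right)} = 10$
$\frac{g{\left(-22,Z \right)}}{43251} = \frac{10}{43251}$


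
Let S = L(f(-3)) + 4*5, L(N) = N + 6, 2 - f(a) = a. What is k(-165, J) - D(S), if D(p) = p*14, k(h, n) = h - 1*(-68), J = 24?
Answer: -531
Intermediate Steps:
f(a) = 2 - a
L(N) = 6 + N
S = 31 (S = (6 + (2 - 1*(-3))) + 4*5 = (6 + (2 + 3)) + 20 = (6 + 5) + 20 = 11 + 20 = 31)
k(h, n) = 68 + h (k(h, n) = h + 68 = 68 + h)
D(p) = 14*p
k(-165, J) - D(S) = (68 - 165) - 14*31 = -97 - 1*434 = -97 - 434 = -531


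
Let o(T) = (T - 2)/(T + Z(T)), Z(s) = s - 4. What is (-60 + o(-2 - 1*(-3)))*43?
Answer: -5117/2 ≈ -2558.5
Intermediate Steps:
Z(s) = -4 + s
o(T) = (-2 + T)/(-4 + 2*T) (o(T) = (T - 2)/(T + (-4 + T)) = (-2 + T)/(-4 + 2*T))
(-60 + o(-2 - 1*(-3)))*43 = (-60 + ½)*43 = -119/2*43 = -5117/2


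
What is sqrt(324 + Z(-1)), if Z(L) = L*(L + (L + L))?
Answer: sqrt(327) ≈ 18.083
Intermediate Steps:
Z(L) = 3*L**2 (Z(L) = L*(L + 2*L) = L*(3*L) = 3*L**2)
sqrt(324 + Z(-1)) = sqrt(324 + 3*(-1)**2) = sqrt(324 + 3*1) = sqrt(324 + 3) = sqrt(327)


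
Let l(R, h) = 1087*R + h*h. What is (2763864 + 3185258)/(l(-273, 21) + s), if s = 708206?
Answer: 2974561/205948 ≈ 14.443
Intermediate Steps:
l(R, h) = h**2 + 1087*R (l(R, h) = 1087*R + h**2 = h**2 + 1087*R)
(2763864 + 3185258)/(l(-273, 21) + s) = (2763864 + 3185258)/((21**2 + 1087*(-273)) + 708206) = 5949122/((441 - 296751) + 708206) = 5949122/(-296310 + 708206) = 5949122/411896 = 5949122*(1/411896) = 2974561/205948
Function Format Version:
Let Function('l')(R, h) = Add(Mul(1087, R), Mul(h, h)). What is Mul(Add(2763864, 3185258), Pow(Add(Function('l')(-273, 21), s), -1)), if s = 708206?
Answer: Rational(2974561, 205948) ≈ 14.443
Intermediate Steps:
Function('l')(R, h) = Add(Pow(h, 2), Mul(1087, R)) (Function('l')(R, h) = Add(Mul(1087, R), Pow(h, 2)) = Add(Pow(h, 2), Mul(1087, R)))
Mul(Add(2763864, 3185258), Pow(Add(Function('l')(-273, 21), s), -1)) = Mul(Add(2763864, 3185258), Pow(Add(Add(Pow(21, 2), Mul(1087, -273)), 708206), -1)) = Mul(5949122, Pow(Add(Add(441, -296751), 708206), -1)) = Mul(5949122, Pow(Add(-296310, 708206), -1)) = Mul(5949122, Pow(411896, -1)) = Mul(5949122, Rational(1, 411896)) = Rational(2974561, 205948)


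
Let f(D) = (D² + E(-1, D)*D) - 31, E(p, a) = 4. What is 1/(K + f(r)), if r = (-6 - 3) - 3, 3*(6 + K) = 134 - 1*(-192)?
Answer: 3/503 ≈ 0.0059642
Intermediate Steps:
K = 308/3 (K = -6 + (134 - 1*(-192))/3 = -6 + (134 + 192)/3 = -6 + (⅓)*326 = -6 + 326/3 = 308/3 ≈ 102.67)
r = -12 (r = -9 - 3 = -12)
f(D) = -31 + D² + 4*D (f(D) = (D² + 4*D) - 31 = -31 + D² + 4*D)
1/(K + f(r)) = 1/(308/3 + (-31 + (-12)² + 4*(-12))) = 1/(308/3 + (-31 + 144 - 48)) = 1/(308/3 + 65) = 1/(503/3) = 3/503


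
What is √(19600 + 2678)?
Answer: √22278 ≈ 149.26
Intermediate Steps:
√(19600 + 2678) = √22278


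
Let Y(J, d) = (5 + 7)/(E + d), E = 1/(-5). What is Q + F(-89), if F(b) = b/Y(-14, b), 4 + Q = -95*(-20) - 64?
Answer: 74807/30 ≈ 2493.6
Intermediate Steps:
E = -1/5 ≈ -0.20000
Q = 1832 (Q = -4 + (-95*(-20) - 64) = -4 + (1900 - 64) = -4 + 1836 = 1832)
Y(J, d) = 12/(-1/5 + d) (Y(J, d) = (5 + 7)/(-1/5 + d) = 12/(-1/5 + d))
F(b) = b*(-1/60 + b/12) (F(b) = b/((60/(-1 + 5*b))) = b*(-1/60 + b/12))
Q + F(-89) = 1832 + (1/60)*(-89)*(-1 + 5*(-89)) = 1832 + (1/60)*(-89)*(-1 - 445) = 1832 + (1/60)*(-89)*(-446) = 1832 + 19847/30 = 74807/30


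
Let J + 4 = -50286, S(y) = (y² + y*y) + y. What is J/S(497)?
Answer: -10058/98903 ≈ -0.10170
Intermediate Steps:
S(y) = y + 2*y² (S(y) = (y² + y²) + y = 2*y² + y = y + 2*y²)
J = -50290 (J = -4 - 50286 = -50290)
J/S(497) = -50290*1/(497*(1 + 2*497)) = -50290*1/(497*(1 + 994)) = -50290/(497*995) = -50290/494515 = -50290*1/494515 = -10058/98903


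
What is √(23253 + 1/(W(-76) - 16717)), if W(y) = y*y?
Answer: 8*√43492367793/10941 ≈ 152.49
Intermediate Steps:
W(y) = y²
√(23253 + 1/(W(-76) - 16717)) = √(23253 + 1/((-76)² - 16717)) = √(23253 + 1/(5776 - 16717)) = √(23253 + 1/(-10941)) = √(23253 - 1/10941) = √(254411072/10941) = 8*√43492367793/10941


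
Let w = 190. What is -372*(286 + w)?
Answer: -177072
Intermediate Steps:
-372*(286 + w) = -372*(286 + 190) = -372*476 = -177072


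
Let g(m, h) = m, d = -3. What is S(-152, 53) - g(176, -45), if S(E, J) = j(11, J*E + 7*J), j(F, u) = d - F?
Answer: -190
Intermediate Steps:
j(F, u) = -3 - F
S(E, J) = -14 (S(E, J) = -3 - 1*11 = -3 - 11 = -14)
S(-152, 53) - g(176, -45) = -14 - 1*176 = -14 - 176 = -190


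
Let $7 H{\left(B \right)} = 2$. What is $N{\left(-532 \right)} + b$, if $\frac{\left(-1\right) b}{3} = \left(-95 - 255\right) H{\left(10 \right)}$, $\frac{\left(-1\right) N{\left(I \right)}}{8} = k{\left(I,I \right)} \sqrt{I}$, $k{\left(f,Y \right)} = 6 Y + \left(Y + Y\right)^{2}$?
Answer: $300 - 18062464 i \sqrt{133} \approx 300.0 - 2.0831 \cdot 10^{8} i$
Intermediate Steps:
$H{\left(B \right)} = \frac{2}{7}$ ($H{\left(B \right)} = \frac{1}{7} \cdot 2 = \frac{2}{7}$)
$k{\left(f,Y \right)} = 4 Y^{2} + 6 Y$ ($k{\left(f,Y \right)} = 6 Y + \left(2 Y\right)^{2} = 6 Y + 4 Y^{2} = 4 Y^{2} + 6 Y$)
$N{\left(I \right)} = - 16 I^{\frac{3}{2}} \left(3 + 2 I\right)$ ($N{\left(I \right)} = - 8 \cdot 2 I \left(3 + 2 I\right) \sqrt{I} = - 8 \cdot 2 I^{\frac{3}{2}} \left(3 + 2 I\right) = - 16 I^{\frac{3}{2}} \left(3 + 2 I\right)$)
$b = 300$ ($b = - 3 \left(-95 - 255\right) \frac{2}{7} = - 3 \left(\left(-350\right) \frac{2}{7}\right) = \left(-3\right) \left(-100\right) = 300$)
$N{\left(-532 \right)} + b = \left(-532\right)^{\frac{3}{2}} \left(-48 - -17024\right) + 300 = - 1064 i \sqrt{133} \left(-48 + 17024\right) + 300 = - 1064 i \sqrt{133} \cdot 16976 + 300 = - 18062464 i \sqrt{133} + 300 = 300 - 18062464 i \sqrt{133}$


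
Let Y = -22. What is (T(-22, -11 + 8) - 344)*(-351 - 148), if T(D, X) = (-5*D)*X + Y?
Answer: 347304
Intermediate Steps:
T(D, X) = -22 - 5*D*X (T(D, X) = (-5*D)*X - 22 = -5*D*X - 22 = -22 - 5*D*X)
(T(-22, -11 + 8) - 344)*(-351 - 148) = ((-22 - 5*(-22)*(-11 + 8)) - 344)*(-351 - 148) = ((-22 - 5*(-22)*(-3)) - 344)*(-499) = ((-22 - 330) - 344)*(-499) = (-352 - 344)*(-499) = -696*(-499) = 347304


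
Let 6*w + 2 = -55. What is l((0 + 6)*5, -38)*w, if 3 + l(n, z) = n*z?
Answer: 21717/2 ≈ 10859.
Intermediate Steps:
w = -19/2 (w = -1/3 + (1/6)*(-55) = -1/3 - 55/6 = -19/2 ≈ -9.5000)
l(n, z) = -3 + n*z
l((0 + 6)*5, -38)*w = (-3 + ((0 + 6)*5)*(-38))*(-19/2) = (-3 + (6*5)*(-38))*(-19/2) = (-3 + 30*(-38))*(-19/2) = (-3 - 1140)*(-19/2) = -1143*(-19/2) = 21717/2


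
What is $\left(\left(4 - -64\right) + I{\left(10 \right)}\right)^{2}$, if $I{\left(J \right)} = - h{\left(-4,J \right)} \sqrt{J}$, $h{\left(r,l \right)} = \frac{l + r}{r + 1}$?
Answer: $4664 + 272 \sqrt{10} \approx 5524.1$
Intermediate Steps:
$h{\left(r,l \right)} = \frac{l + r}{1 + r}$
$I{\left(J \right)} = - \sqrt{J} \left(\frac{4}{3} - \frac{J}{3}\right)$ ($I{\left(J \right)} = - \frac{J - 4}{1 - 4} \sqrt{J} = - \frac{-4 + J}{-3} \sqrt{J} = - - \frac{-4 + J}{3} \sqrt{J} = - \left(\frac{4}{3} - \frac{J}{3}\right) \sqrt{J} = - \sqrt{J} \left(\frac{4}{3} - \frac{J}{3}\right)$)
$\left(\left(4 - -64\right) + I{\left(10 \right)}\right)^{2} = \left(\left(4 - -64\right) + \frac{\sqrt{10} \left(-4 + 10\right)}{3}\right)^{2} = \left(\left(4 + 64\right) + \frac{1}{3} \sqrt{10} \cdot 6\right)^{2} = \left(68 + 2 \sqrt{10}\right)^{2}$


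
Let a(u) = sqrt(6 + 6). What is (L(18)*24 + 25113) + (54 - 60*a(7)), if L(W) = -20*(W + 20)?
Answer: 6927 - 120*sqrt(3) ≈ 6719.2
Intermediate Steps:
L(W) = -400 - 20*W (L(W) = -20*(20 + W) = -400 - 20*W)
a(u) = 2*sqrt(3) (a(u) = sqrt(12) = 2*sqrt(3))
(L(18)*24 + 25113) + (54 - 60*a(7)) = ((-400 - 20*18)*24 + 25113) + (54 - 120*sqrt(3)) = ((-400 - 360)*24 + 25113) + (54 - 120*sqrt(3)) = (-760*24 + 25113) + (54 - 120*sqrt(3)) = (-18240 + 25113) + (54 - 120*sqrt(3)) = 6873 + (54 - 120*sqrt(3)) = 6927 - 120*sqrt(3)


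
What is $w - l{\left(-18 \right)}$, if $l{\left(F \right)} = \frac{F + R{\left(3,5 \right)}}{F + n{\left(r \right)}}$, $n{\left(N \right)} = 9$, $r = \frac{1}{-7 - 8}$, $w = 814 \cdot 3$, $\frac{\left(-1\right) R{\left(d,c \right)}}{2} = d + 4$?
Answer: $\frac{21946}{9} \approx 2438.4$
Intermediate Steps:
$R{\left(d,c \right)} = -8 - 2 d$ ($R{\left(d,c \right)} = - 2 \left(d + 4\right) = - 2 \left(4 + d\right) = -8 - 2 d$)
$w = 2442$
$r = - \frac{1}{15}$ ($r = \frac{1}{-15} = - \frac{1}{15} \approx -0.066667$)
$l{\left(F \right)} = \frac{-14 + F}{9 + F}$ ($l{\left(F \right)} = \frac{F - 14}{F + 9} = \frac{F - 14}{9 + F} = \frac{-14 + F}{9 + F}$)
$w - l{\left(-18 \right)} = 2442 - \frac{-14 - 18}{9 - 18} = 2442 - \frac{1}{-9} \left(-32\right) = 2442 - \left(- \frac{1}{9}\right) \left(-32\right) = 2442 - \frac{32}{9} = \frac{21946}{9}$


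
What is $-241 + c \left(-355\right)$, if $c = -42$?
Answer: $14669$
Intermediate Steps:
$-241 + c \left(-355\right) = -241 - -14910 = -241 + 14910 = 14669$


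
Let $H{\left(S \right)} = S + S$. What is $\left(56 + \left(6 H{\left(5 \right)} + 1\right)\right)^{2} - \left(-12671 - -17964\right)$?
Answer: $8396$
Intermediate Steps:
$H{\left(S \right)} = 2 S$
$\left(56 + \left(6 H{\left(5 \right)} + 1\right)\right)^{2} - \left(-12671 - -17964\right) = \left(56 + \left(6 \cdot 2 \cdot 5 + 1\right)\right)^{2} - \left(-12671 - -17964\right) = \left(56 + \left(6 \cdot 10 + 1\right)\right)^{2} - \left(-12671 + 17964\right) = \left(56 + \left(60 + 1\right)\right)^{2} - 5293 = \left(56 + 61\right)^{2} - 5293 = 117^{2} - 5293 = 13689 - 5293 = 8396$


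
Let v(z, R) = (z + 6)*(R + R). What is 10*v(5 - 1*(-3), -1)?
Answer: -280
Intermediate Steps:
v(z, R) = 2*R*(6 + z) (v(z, R) = (6 + z)*(2*R) = 2*R*(6 + z))
10*v(5 - 1*(-3), -1) = 10*(2*(-1)*(6 + (5 - 1*(-3)))) = 10*(2*(-1)*(6 + (5 + 3))) = 10*(2*(-1)*(6 + 8)) = 10*(2*(-1)*14) = 10*(-28) = -280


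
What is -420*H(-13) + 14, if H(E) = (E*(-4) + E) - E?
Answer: -21826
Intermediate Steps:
H(E) = -4*E (H(E) = (-4*E + E) - E = -3*E - E = -4*E)
-420*H(-13) + 14 = -(-1680)*(-13) + 14 = -420*52 + 14 = -21840 + 14 = -21826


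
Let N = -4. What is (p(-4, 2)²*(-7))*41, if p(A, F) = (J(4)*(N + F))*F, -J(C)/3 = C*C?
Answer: -10579968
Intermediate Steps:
J(C) = -3*C² (J(C) = -3*C*C = -3*C²)
p(A, F) = F*(192 - 48*F) (p(A, F) = ((-3*4²)*(-4 + F))*F = ((-3*16)*(-4 + F))*F = (-48*(-4 + F))*F = (192 - 48*F)*F = F*(192 - 48*F))
(p(-4, 2)²*(-7))*41 = ((48*2*(4 - 1*2))²*(-7))*41 = ((48*2*(4 - 2))²*(-7))*41 = ((48*2*2)²*(-7))*41 = (192²*(-7))*41 = (36864*(-7))*41 = -258048*41 = -10579968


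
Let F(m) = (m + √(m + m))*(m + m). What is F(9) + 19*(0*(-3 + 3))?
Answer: 162 + 54*√2 ≈ 238.37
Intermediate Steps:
F(m) = 2*m*(m + √2*√m) (F(m) = (m + √(2*m))*(2*m) = (m + √2*√m)*(2*m) = 2*m*(m + √2*√m))
F(9) + 19*(0*(-3 + 3)) = (2*9² + 2*√2*9^(3/2)) + 19*(0*(-3 + 3)) = (2*81 + 2*√2*27) + 19*(0*0) = (162 + 54*√2) + 19*0 = (162 + 54*√2) + 0 = 162 + 54*√2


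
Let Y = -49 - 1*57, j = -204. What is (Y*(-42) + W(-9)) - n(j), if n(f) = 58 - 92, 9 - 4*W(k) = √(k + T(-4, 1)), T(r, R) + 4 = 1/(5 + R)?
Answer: 17953/4 - I*√462/24 ≈ 4488.3 - 0.89559*I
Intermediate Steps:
T(r, R) = -4 + 1/(5 + R)
Y = -106 (Y = -49 - 57 = -106)
W(k) = 9/4 - √(-23/6 + k)/4 (W(k) = 9/4 - √(k + (-19 - 4*1)/(5 + 1))/4 = 9/4 - √(k + (-19 - 4)/6)/4 = 9/4 - √(k + (⅙)*(-23))/4 = 9/4 - √(k - 23/6)/4 = 9/4 - √(-23/6 + k)/4)
n(f) = -34
(Y*(-42) + W(-9)) - n(j) = (-106*(-42) + (9/4 - √(-138 + 36*(-9))/24)) - 1*(-34) = (4452 + (9/4 - √(-138 - 324)/24)) + 34 = (4452 + (9/4 - I*√462/24)) + 34 = (17817/4 - I*√462/24) + 34 = 17953/4 - I*√462/24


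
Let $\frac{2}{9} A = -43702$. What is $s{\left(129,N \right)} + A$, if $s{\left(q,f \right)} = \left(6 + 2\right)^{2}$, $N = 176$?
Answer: $-196595$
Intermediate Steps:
$s{\left(q,f \right)} = 64$ ($s{\left(q,f \right)} = 8^{2} = 64$)
$A = -196659$ ($A = \frac{9}{2} \left(-43702\right) = -196659$)
$s{\left(129,N \right)} + A = 64 - 196659 = -196595$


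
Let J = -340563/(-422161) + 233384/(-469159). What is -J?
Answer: -61252573693/198060632599 ≈ -0.30926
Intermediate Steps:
J = 61252573693/198060632599 (J = -340563*(-1/422161) + 233384*(-1/469159) = 340563/422161 - 233384/469159 = 61252573693/198060632599 ≈ 0.30926)
-J = -1*61252573693/198060632599 = -61252573693/198060632599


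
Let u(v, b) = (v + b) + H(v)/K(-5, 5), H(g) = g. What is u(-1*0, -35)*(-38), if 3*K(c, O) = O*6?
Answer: 1330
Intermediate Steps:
K(c, O) = 2*O (K(c, O) = (O*6)/3 = (6*O)/3 = 2*O)
u(v, b) = b + 11*v/10 (u(v, b) = (v + b) + v/((2*5)) = (b + v) + v/10 = b + 11*v/10)
u(-1*0, -35)*(-38) = (-35 + 11*(-1*0)/10)*(-38) = (-35 + (11/10)*0)*(-38) = (-35 + 0)*(-38) = -35*(-38) = 1330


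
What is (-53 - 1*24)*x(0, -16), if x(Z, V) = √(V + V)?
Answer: -308*I*√2 ≈ -435.58*I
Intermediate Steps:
x(Z, V) = √2*√V (x(Z, V) = √(2*V) = √2*√V)
(-53 - 1*24)*x(0, -16) = (-53 - 1*24)*(√2*√(-16)) = (-53 - 24)*(√2*(4*I)) = -308*I*√2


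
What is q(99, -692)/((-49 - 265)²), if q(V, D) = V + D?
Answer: -593/98596 ≈ -0.0060144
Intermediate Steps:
q(V, D) = D + V
q(99, -692)/((-49 - 265)²) = (-692 + 99)/((-49 - 265)²) = -593/((-314)²) = -593/98596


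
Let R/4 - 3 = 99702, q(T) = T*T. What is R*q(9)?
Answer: 32304420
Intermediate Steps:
q(T) = T²
R = 398820 (R = 12 + 4*99702 = 12 + 398808 = 398820)
R*q(9) = 398820*9² = 398820*81 = 32304420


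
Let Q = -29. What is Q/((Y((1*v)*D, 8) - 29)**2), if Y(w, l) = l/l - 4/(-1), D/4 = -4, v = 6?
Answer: -29/576 ≈ -0.050347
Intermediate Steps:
D = -16 (D = 4*(-4) = -16)
Y(w, l) = 5 (Y(w, l) = 1 - 4*(-1) = 1 + 4 = 5)
Q/((Y((1*v)*D, 8) - 29)**2) = -29/(5 - 29)**2 = -29/((-24)**2) = -29/576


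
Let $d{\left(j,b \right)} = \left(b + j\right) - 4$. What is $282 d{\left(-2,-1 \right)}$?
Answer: $-1974$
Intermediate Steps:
$d{\left(j,b \right)} = -4 + b + j$
$282 d{\left(-2,-1 \right)} = 282 \left(-4 - 1 - 2\right) = 282 \left(-7\right) = -1974$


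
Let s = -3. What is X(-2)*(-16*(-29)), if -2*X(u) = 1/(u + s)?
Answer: 232/5 ≈ 46.400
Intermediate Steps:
X(u) = -1/(2*(-3 + u)) (X(u) = -1/(2*(u - 3)) = -1/(2*(-3 + u)))
X(-2)*(-16*(-29)) = (-1/(-6 + 2*(-2)))*(-16*(-29)) = -1/(-6 - 4)*464 = -1/(-10)*464 = -1*(-1/10)*464 = (1/10)*464 = 232/5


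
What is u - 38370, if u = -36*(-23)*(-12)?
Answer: -48306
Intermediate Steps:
u = -9936 (u = 828*(-12) = -9936)
u - 38370 = -9936 - 38370 = -48306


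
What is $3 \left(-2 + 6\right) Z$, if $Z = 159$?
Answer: $1908$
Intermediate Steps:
$3 \left(-2 + 6\right) Z = 3 \left(-2 + 6\right) 159 = 3 \cdot 4 \cdot 159 = 12 \cdot 159 = 1908$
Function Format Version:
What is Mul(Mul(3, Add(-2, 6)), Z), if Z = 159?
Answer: 1908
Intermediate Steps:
Mul(Mul(3, Add(-2, 6)), Z) = Mul(Mul(3, Add(-2, 6)), 159) = Mul(Mul(3, 4), 159) = Mul(12, 159) = 1908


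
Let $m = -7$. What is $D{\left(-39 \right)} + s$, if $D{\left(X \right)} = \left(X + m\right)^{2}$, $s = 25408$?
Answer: $27524$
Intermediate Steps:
$D{\left(X \right)} = \left(-7 + X\right)^{2}$ ($D{\left(X \right)} = \left(X - 7\right)^{2} = \left(-7 + X\right)^{2}$)
$D{\left(-39 \right)} + s = \left(-7 - 39\right)^{2} + 25408 = \left(-46\right)^{2} + 25408 = 2116 + 25408 = 27524$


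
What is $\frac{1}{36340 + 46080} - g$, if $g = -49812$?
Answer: $\frac{4105505041}{82420} \approx 49812.0$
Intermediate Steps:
$\frac{1}{36340 + 46080} - g = \frac{1}{36340 + 46080} - -49812 = \frac{1}{82420} + 49812 = \frac{4105505041}{82420}$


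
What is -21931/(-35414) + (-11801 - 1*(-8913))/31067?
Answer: 579054745/1100206738 ≈ 0.52631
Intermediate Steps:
-21931/(-35414) + (-11801 - 1*(-8913))/31067 = -21931*(-1/35414) + (-11801 + 8913)*(1/31067) = 21931/35414 - 2888*1/31067 = 21931/35414 - 2888/31067 = 579054745/1100206738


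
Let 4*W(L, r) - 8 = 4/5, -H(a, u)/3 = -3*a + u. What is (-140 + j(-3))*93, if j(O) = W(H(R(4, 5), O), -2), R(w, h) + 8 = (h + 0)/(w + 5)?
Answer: -64077/5 ≈ -12815.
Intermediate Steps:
R(w, h) = -8 + h/(5 + w) (R(w, h) = -8 + (h + 0)/(w + 5) = -8 + h/(5 + w))
H(a, u) = -3*u + 9*a (H(a, u) = -3*(-3*a + u) = -3*(u - 3*a) = -3*u + 9*a)
W(L, r) = 11/5 (W(L, r) = 2 + (4/5)/4 = 2 + (4*(⅕))/4 = 2 + (¼)*(⅘) = 2 + ⅕ = 11/5)
j(O) = 11/5
(-140 + j(-3))*93 = (-140 + 11/5)*93 = -689/5*93 = -64077/5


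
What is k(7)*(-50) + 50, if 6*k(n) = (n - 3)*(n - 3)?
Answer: -250/3 ≈ -83.333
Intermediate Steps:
k(n) = (-3 + n)²/6 (k(n) = ((n - 3)*(n - 3))/6 = ((-3 + n)*(-3 + n))/6 = (-3 + n)²/6)
k(7)*(-50) + 50 = ((-3 + 7)²/6)*(-50) + 50 = ((⅙)*4²)*(-50) + 50 = ((⅙)*16)*(-50) + 50 = (8/3)*(-50) + 50 = -400/3 + 50 = -250/3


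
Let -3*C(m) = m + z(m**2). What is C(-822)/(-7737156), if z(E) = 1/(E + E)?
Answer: -1110824495/31367235088224 ≈ -3.5414e-5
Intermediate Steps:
z(E) = 1/(2*E)
C(m) = -m/3 - 1/(6*m**2) (C(m) = -(m + 1/(2*(m**2)))/3 = -(m + 1/(2*m**2))/3 = -m/3 - 1/(6*m**2))
C(-822)/(-7737156) = (-1/3*(-822) - 1/6/(-822)**2)/(-7737156) = (274 - 1/6*1/675684)*(-1/7737156) = (274 - 1/4054104)*(-1/7737156) = (1110824495/4054104)*(-1/7737156) = -1110824495/31367235088224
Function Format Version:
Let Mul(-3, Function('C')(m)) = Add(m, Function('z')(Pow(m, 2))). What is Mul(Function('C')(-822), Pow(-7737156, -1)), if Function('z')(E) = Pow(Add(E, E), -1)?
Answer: Rational(-1110824495, 31367235088224) ≈ -3.5414e-5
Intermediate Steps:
Function('z')(E) = Mul(Rational(1, 2), Pow(E, -1)) (Function('z')(E) = Pow(Mul(2, E), -1) = Mul(Rational(1, 2), Pow(E, -1)))
Function('C')(m) = Add(Mul(Rational(-1, 3), m), Mul(Rational(-1, 6), Pow(m, -2))) (Function('C')(m) = Mul(Rational(-1, 3), Add(m, Mul(Rational(1, 2), Pow(Pow(m, 2), -1)))) = Mul(Rational(-1, 3), Add(m, Mul(Rational(1, 2), Pow(m, -2)))) = Add(Mul(Rational(-1, 3), m), Mul(Rational(-1, 6), Pow(m, -2))))
Mul(Function('C')(-822), Pow(-7737156, -1)) = Mul(Add(Mul(Rational(-1, 3), -822), Mul(Rational(-1, 6), Pow(-822, -2))), Pow(-7737156, -1)) = Mul(Add(274, Mul(Rational(-1, 6), Rational(1, 675684))), Rational(-1, 7737156)) = Mul(Add(274, Rational(-1, 4054104)), Rational(-1, 7737156)) = Mul(Rational(1110824495, 4054104), Rational(-1, 7737156)) = Rational(-1110824495, 31367235088224)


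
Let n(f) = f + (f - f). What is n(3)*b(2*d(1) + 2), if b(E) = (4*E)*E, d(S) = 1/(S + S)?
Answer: 108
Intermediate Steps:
d(S) = 1/(2*S)
b(E) = 4*E²
n(f) = f (n(f) = f + 0 = f)
n(3)*b(2*d(1) + 2) = 3*(4*(2*((½)/1) + 2)²) = 3*(4*(2*((½)*1) + 2)²) = 3*(4*(2*(½) + 2)²) = 3*(4*(1 + 2)²) = 3*(4*3²) = 3*(4*9) = 3*36 = 108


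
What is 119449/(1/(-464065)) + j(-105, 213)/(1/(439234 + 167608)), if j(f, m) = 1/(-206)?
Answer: -5709506622476/103 ≈ -5.5432e+10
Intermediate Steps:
j(f, m) = -1/206
119449/(1/(-464065)) + j(-105, 213)/(1/(439234 + 167608)) = 119449/(1/(-464065)) - 1/(206*(1/(439234 + 167608))) = 119449/(-1/464065) - 1/(206*(1/606842)) = 119449*(-464065) - 1/(206*1/606842) = -55432100185 - 1/206*606842 = -55432100185 - 303421/103 = -5709506622476/103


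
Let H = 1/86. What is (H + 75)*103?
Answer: 664453/86 ≈ 7726.2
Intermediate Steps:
H = 1/86 ≈ 0.011628
(H + 75)*103 = (1/86 + 75)*103 = (6451/86)*103 = 664453/86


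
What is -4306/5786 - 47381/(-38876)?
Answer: 53373205/112468268 ≈ 0.47456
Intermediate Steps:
-4306/5786 - 47381/(-38876) = -4306*1/5786 - 47381*(-1/38876) = -2153/2893 + 47381/38876 = 53373205/112468268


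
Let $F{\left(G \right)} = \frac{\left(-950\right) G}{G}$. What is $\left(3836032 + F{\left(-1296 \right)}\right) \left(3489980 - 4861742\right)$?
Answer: $-5260819754484$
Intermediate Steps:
$F{\left(G \right)} = -950$
$\left(3836032 + F{\left(-1296 \right)}\right) \left(3489980 - 4861742\right) = \left(3836032 - 950\right) \left(3489980 - 4861742\right) = 3835082 \left(-1371762\right) = -5260819754484$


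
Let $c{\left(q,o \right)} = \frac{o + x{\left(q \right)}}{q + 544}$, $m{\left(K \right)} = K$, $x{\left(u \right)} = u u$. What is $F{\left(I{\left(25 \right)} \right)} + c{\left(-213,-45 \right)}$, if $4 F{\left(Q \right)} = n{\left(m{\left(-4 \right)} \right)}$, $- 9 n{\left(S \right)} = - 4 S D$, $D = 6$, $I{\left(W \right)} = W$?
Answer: $\frac{133324}{993} \approx 134.26$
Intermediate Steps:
$x{\left(u \right)} = u^{2}$
$n{\left(S \right)} = \frac{8 S}{3}$ ($n{\left(S \right)} = - \frac{- 4 S 6}{9} = - \frac{\left(-24\right) S}{9} = \frac{8 S}{3}$)
$c{\left(q,o \right)} = \frac{o + q^{2}}{544 + q}$ ($c{\left(q,o \right)} = \frac{o + q^{2}}{q + 544} = \frac{o + q^{2}}{544 + q}$)
$F{\left(Q \right)} = - \frac{8}{3}$ ($F{\left(Q \right)} = \frac{\frac{8}{3} \left(-4\right)}{4} = \frac{1}{4} \left(- \frac{32}{3}\right) = - \frac{8}{3}$)
$F{\left(I{\left(25 \right)} \right)} + c{\left(-213,-45 \right)} = - \frac{8}{3} + \frac{-45 + \left(-213\right)^{2}}{544 - 213} = - \frac{8}{3} + \frac{-45 + 45369}{331} = - \frac{8}{3} + \frac{1}{331} \cdot 45324 = - \frac{8}{3} + \frac{45324}{331} = \frac{133324}{993}$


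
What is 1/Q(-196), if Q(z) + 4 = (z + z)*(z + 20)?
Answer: 1/68988 ≈ 1.4495e-5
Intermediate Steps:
Q(z) = -4 + 2*z*(20 + z) (Q(z) = -4 + (z + z)*(z + 20) = -4 + (2*z)*(20 + z) = -4 + 2*z*(20 + z))
1/Q(-196) = 1/(-4 + 2*(-196)² + 40*(-196)) = 1/(-4 + 2*38416 - 7840) = 1/(-4 + 76832 - 7840) = 1/68988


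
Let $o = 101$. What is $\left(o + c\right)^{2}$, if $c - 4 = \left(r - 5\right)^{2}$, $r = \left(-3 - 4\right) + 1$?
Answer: $51076$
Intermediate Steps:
$r = -6$ ($r = -7 + 1 = -6$)
$c = 125$ ($c = 4 + \left(-6 - 5\right)^{2} = 4 + \left(-11\right)^{2} = 4 + 121 = 125$)
$\left(o + c\right)^{2} = \left(101 + 125\right)^{2} = 226^{2} = 51076$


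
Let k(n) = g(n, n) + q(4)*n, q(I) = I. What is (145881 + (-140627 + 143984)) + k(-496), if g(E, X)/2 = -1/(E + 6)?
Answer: 36077231/245 ≈ 1.4725e+5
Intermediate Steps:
g(E, X) = -2/(6 + E) (g(E, X) = 2*(-1/(E + 6)) = 2*(-1/(6 + E)) = -2/(6 + E))
k(n) = -2/(6 + n) + 4*n
(145881 + (-140627 + 143984)) + k(-496) = (145881 + (-140627 + 143984)) + 2*(-1 + 2*(-496)*(6 - 496))/(6 - 496) = (145881 + 3357) + 2*(-1 + 2*(-496)*(-490))/(-490) = 149238 + 2*(-1/490)*(-1 + 486080) = 149238 + 2*(-1/490)*486079 = 149238 - 486079/245 = 36077231/245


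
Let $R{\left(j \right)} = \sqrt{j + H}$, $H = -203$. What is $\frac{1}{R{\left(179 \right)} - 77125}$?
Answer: $- \frac{77125}{5948265649} - \frac{2 i \sqrt{6}}{5948265649} \approx -1.2966 \cdot 10^{-5} - 8.236 \cdot 10^{-10} i$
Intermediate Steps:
$R{\left(j \right)} = \sqrt{-203 + j}$ ($R{\left(j \right)} = \sqrt{j - 203} = \sqrt{-203 + j}$)
$\frac{1}{R{\left(179 \right)} - 77125} = \frac{1}{\sqrt{-203 + 179} - 77125} = \frac{1}{\sqrt{-24} - 77125} = \frac{1}{2 i \sqrt{6} - 77125} = \frac{1}{-77125 + 2 i \sqrt{6}}$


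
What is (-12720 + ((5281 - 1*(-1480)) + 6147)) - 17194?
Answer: -17006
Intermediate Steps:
(-12720 + ((5281 - 1*(-1480)) + 6147)) - 17194 = (-12720 + ((5281 + 1480) + 6147)) - 17194 = (-12720 + (6761 + 6147)) - 17194 = (-12720 + 12908) - 17194 = 188 - 17194 = -17006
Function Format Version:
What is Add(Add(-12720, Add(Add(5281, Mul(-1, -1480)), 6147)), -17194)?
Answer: -17006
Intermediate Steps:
Add(Add(-12720, Add(Add(5281, Mul(-1, -1480)), 6147)), -17194) = Add(Add(-12720, Add(Add(5281, 1480), 6147)), -17194) = Add(Add(-12720, Add(6761, 6147)), -17194) = Add(Add(-12720, 12908), -17194) = Add(188, -17194) = -17006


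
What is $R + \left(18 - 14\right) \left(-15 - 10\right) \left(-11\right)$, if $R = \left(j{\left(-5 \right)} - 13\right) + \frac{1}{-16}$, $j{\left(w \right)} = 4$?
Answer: $\frac{17455}{16} \approx 1090.9$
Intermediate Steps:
$R = - \frac{145}{16}$ ($R = \left(4 - 13\right) + \frac{1}{-16} = -9 - \frac{1}{16} = - \frac{145}{16} \approx -9.0625$)
$R + \left(18 - 14\right) \left(-15 - 10\right) \left(-11\right) = - \frac{145}{16} + \left(18 - 14\right) \left(-15 - 10\right) \left(-11\right) = - \frac{145}{16} + 4 \left(-25\right) \left(-11\right) = - \frac{145}{16} - -1100 = - \frac{145}{16} + 1100 = \frac{17455}{16}$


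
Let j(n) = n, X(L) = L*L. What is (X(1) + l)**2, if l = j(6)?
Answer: 49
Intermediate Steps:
X(L) = L**2
l = 6
(X(1) + l)**2 = (1**2 + 6)**2 = (1 + 6)**2 = 7**2 = 49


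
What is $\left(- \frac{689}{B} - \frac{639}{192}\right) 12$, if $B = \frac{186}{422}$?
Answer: $- \frac{9324065}{496} \approx -18799.0$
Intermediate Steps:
$B = \frac{93}{211}$ ($B = 186 \cdot \frac{1}{422} = \frac{93}{211} \approx 0.44076$)
$\left(- \frac{689}{B} - \frac{639}{192}\right) 12 = \left(- \frac{689}{\frac{93}{211}} - \frac{639}{192}\right) 12 = \left(\left(-689\right) \frac{211}{93} - \frac{213}{64}\right) 12 = \left(- \frac{145379}{93} - \frac{213}{64}\right) 12 = \left(- \frac{9324065}{5952}\right) 12 = - \frac{9324065}{496}$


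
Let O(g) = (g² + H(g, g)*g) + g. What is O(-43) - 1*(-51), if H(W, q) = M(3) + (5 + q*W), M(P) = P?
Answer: -77994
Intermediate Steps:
H(W, q) = 8 + W*q (H(W, q) = 3 + (5 + q*W) = 3 + (5 + W*q) = 8 + W*q)
O(g) = g + g² + g*(8 + g²) (O(g) = (g² + (8 + g*g)*g) + g = (g² + (8 + g²)*g) + g = (g² + g*(8 + g²)) + g = g + g² + g*(8 + g²))
O(-43) - 1*(-51) = -43*(9 - 43 + (-43)²) - 1*(-51) = -43*(9 - 43 + 1849) + 51 = -43*1815 + 51 = -78045 + 51 = -77994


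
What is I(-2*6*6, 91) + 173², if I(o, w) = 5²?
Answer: 29954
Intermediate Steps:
I(o, w) = 25
I(-2*6*6, 91) + 173² = 25 + 173² = 25 + 29929 = 29954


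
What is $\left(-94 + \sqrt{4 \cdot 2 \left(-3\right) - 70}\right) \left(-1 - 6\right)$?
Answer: $658 - 7 i \sqrt{94} \approx 658.0 - 67.868 i$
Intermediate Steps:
$\left(-94 + \sqrt{4 \cdot 2 \left(-3\right) - 70}\right) \left(-1 - 6\right) = \left(-94 + \sqrt{8 \left(-3\right) - 70}\right) \left(-1 - 6\right) = \left(-94 + \sqrt{-24 - 70}\right) \left(-7\right) = \left(-94 + \sqrt{-94}\right) \left(-7\right) = \left(-94 + i \sqrt{94}\right) \left(-7\right) = 658 - 7 i \sqrt{94}$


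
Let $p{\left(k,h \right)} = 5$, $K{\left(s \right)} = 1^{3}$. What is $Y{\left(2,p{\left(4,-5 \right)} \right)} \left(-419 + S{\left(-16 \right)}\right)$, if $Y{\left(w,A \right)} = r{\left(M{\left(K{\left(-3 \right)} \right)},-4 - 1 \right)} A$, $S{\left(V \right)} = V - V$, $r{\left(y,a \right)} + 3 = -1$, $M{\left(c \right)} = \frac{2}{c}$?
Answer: $8380$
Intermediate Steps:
$K{\left(s \right)} = 1$
$r{\left(y,a \right)} = -4$ ($r{\left(y,a \right)} = -3 - 1 = -4$)
$S{\left(V \right)} = 0$
$Y{\left(w,A \right)} = - 4 A$
$Y{\left(2,p{\left(4,-5 \right)} \right)} \left(-419 + S{\left(-16 \right)}\right) = \left(-4\right) 5 \left(-419 + 0\right) = \left(-20\right) \left(-419\right) = 8380$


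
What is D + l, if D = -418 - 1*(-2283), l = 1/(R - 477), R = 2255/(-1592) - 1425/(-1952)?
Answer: 346062187517/185556341 ≈ 1865.0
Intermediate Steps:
R = -266645/388448 (R = 2255*(-1/1592) - 1425*(-1/1952) = -2255/1592 + 1425/1952 = -266645/388448 ≈ -0.68644)
l = -388448/185556341 (l = 1/(-266645/388448 - 477) = 1/(-185556341/388448) = -388448/185556341 ≈ -0.0020934)
D = 1865 (D = -418 + 2283 = 1865)
D + l = 1865 - 388448/185556341 = 346062187517/185556341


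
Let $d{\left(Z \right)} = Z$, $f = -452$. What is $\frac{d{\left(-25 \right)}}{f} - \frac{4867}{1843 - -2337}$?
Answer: $- \frac{261923}{236170} \approx -1.109$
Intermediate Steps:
$\frac{d{\left(-25 \right)}}{f} - \frac{4867}{1843 - -2337} = - \frac{25}{-452} - \frac{4867}{1843 - -2337} = \left(-25\right) \left(- \frac{1}{452}\right) - \frac{4867}{1843 + 2337} = \frac{25}{452} - \frac{4867}{4180} = - \frac{261923}{236170}$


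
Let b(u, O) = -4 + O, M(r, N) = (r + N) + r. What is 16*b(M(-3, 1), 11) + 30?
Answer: 142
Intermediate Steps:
M(r, N) = N + 2*r (M(r, N) = (N + r) + r = N + 2*r)
16*b(M(-3, 1), 11) + 30 = 16*(-4 + 11) + 30 = 16*7 + 30 = 112 + 30 = 142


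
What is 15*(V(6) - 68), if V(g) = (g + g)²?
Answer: 1140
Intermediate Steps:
V(g) = 4*g² (V(g) = (2*g)² = 4*g²)
15*(V(6) - 68) = 15*(4*6² - 68) = 15*(4*36 - 68) = 15*(144 - 68) = 15*76 = 1140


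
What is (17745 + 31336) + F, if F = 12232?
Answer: 61313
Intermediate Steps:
(17745 + 31336) + F = (17745 + 31336) + 12232 = 49081 + 12232 = 61313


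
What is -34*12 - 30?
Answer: -438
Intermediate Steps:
-34*12 - 30 = -408 - 30 = -438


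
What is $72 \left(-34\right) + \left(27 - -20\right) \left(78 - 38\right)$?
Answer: $-568$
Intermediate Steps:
$72 \left(-34\right) + \left(27 - -20\right) \left(78 - 38\right) = -2448 + \left(27 + 20\right) 40 = -2448 + 47 \cdot 40 = -2448 + 1880 = -568$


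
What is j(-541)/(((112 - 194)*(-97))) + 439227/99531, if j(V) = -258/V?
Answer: 105003862882/23794068863 ≈ 4.4130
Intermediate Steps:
j(-541)/(((112 - 194)*(-97))) + 439227/99531 = (-258/(-541))/(((112 - 194)*(-97))) + 439227/99531 = (-258*(-1/541))/((-82*(-97))) + 439227*(1/99531) = (258/541)/7954 + 48803/11059 = (258/541)*(1/7954) + 48803/11059 = 129/2151557 + 48803/11059 = 105003862882/23794068863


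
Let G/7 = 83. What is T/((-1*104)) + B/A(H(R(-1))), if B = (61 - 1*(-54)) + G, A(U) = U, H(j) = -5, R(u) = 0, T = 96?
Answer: -9108/65 ≈ -140.12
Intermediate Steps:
G = 581 (G = 7*83 = 581)
B = 696 (B = (61 - 1*(-54)) + 581 = (61 + 54) + 581 = 115 + 581 = 696)
T/((-1*104)) + B/A(H(R(-1))) = 96/((-1*104)) + 696/(-5) = 96/(-104) + 696*(-1/5) = 96*(-1/104) - 696/5 = -12/13 - 696/5 = -9108/65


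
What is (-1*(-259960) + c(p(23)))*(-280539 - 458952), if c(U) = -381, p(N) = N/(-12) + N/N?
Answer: -191956334289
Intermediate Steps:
p(N) = 1 - N/12 (p(N) = N*(-1/12) + 1 = -N/12 + 1 = 1 - N/12)
(-1*(-259960) + c(p(23)))*(-280539 - 458952) = (-1*(-259960) - 381)*(-280539 - 458952) = (259960 - 381)*(-739491) = 259579*(-739491) = -191956334289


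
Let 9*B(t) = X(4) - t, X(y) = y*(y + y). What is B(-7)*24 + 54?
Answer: 158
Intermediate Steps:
X(y) = 2*y² (X(y) = y*(2*y) = 2*y²)
B(t) = 32/9 - t/9 (B(t) = (2*4² - t)/9 = (2*16 - t)/9 = (32 - t)/9 = 32/9 - t/9)
B(-7)*24 + 54 = (32/9 - ⅑*(-7))*24 + 54 = (32/9 + 7/9)*24 + 54 = (13/3)*24 + 54 = 104 + 54 = 158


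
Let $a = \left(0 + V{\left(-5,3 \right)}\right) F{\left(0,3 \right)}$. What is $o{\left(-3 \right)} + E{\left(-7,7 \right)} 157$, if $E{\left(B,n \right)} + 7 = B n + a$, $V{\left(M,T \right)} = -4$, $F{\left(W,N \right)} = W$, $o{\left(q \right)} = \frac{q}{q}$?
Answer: $-8791$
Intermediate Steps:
$o{\left(q \right)} = 1$
$a = 0$ ($a = \left(0 - 4\right) 0 = \left(-4\right) 0 = 0$)
$E{\left(B,n \right)} = -7 + B n$ ($E{\left(B,n \right)} = -7 + \left(B n + 0\right) = -7 + B n$)
$o{\left(-3 \right)} + E{\left(-7,7 \right)} 157 = 1 + \left(-7 - 49\right) 157 = 1 - 8792 = -8791$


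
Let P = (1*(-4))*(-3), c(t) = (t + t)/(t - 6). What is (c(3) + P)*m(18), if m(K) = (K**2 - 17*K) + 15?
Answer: 330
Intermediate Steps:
c(t) = 2*t/(-6 + t) (c(t) = (2*t)/(-6 + t) = 2*t/(-6 + t))
P = 12 (P = -4*(-3) = 12)
m(K) = 15 + K**2 - 17*K
(c(3) + P)*m(18) = (2*3/(-6 + 3) + 12)*(15 + 18**2 - 17*18) = (2*3/(-3) + 12)*(15 + 324 - 306) = (2*3*(-1/3) + 12)*33 = (-2 + 12)*33 = 10*33 = 330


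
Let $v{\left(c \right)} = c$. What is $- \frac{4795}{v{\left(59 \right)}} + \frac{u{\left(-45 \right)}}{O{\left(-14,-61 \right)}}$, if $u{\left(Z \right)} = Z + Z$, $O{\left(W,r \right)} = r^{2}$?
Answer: $- \frac{17847505}{219539} \approx -81.295$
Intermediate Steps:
$u{\left(Z \right)} = 2 Z$
$- \frac{4795}{v{\left(59 \right)}} + \frac{u{\left(-45 \right)}}{O{\left(-14,-61 \right)}} = - \frac{4795}{59} + \frac{2 \left(-45\right)}{\left(-61\right)^{2}} = \left(-4795\right) \frac{1}{59} - \frac{90}{3721} = - \frac{4795}{59} - \frac{90}{3721} = - \frac{17847505}{219539}$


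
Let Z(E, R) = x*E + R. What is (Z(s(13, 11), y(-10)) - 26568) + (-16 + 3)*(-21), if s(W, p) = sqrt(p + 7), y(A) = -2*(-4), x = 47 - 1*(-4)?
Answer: -26287 + 153*sqrt(2) ≈ -26071.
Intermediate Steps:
x = 51 (x = 47 + 4 = 51)
y(A) = 8
s(W, p) = sqrt(7 + p)
Z(E, R) = R + 51*E (Z(E, R) = 51*E + R = R + 51*E)
(Z(s(13, 11), y(-10)) - 26568) + (-16 + 3)*(-21) = ((8 + 51*sqrt(7 + 11)) - 26568) + (-16 + 3)*(-21) = ((8 + 51*sqrt(18)) - 26568) - 13*(-21) = ((8 + 51*(3*sqrt(2))) - 26568) + 273 = ((8 + 153*sqrt(2)) - 26568) + 273 = (-26560 + 153*sqrt(2)) + 273 = -26287 + 153*sqrt(2)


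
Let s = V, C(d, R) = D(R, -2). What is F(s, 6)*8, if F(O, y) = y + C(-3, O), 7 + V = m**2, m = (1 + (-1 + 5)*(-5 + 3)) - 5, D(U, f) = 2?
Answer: 64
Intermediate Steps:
C(d, R) = 2
m = -12 (m = (1 + 4*(-2)) - 5 = (1 - 8) - 5 = -7 - 5 = -12)
V = 137 (V = -7 + (-12)**2 = -7 + 144 = 137)
s = 137
F(O, y) = 2 + y (F(O, y) = y + 2 = 2 + y)
F(s, 6)*8 = (2 + 6)*8 = 8*8 = 64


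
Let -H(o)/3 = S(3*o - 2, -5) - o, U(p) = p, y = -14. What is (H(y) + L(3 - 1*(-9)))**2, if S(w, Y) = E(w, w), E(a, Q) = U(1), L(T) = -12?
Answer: 3249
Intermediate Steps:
E(a, Q) = 1
S(w, Y) = 1
H(o) = -3 + 3*o (H(o) = -3*(1 - o) = -3 + 3*o)
(H(y) + L(3 - 1*(-9)))**2 = ((-3 + 3*(-14)) - 12)**2 = ((-3 - 42) - 12)**2 = (-45 - 12)**2 = (-57)**2 = 3249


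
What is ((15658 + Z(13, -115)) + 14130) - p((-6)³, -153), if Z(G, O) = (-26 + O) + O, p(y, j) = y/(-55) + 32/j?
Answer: 248480492/8415 ≈ 29528.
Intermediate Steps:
p(y, j) = 32/j - y/55 (p(y, j) = y*(-1/55) + 32/j = -y/55 + 32/j = 32/j - y/55)
Z(G, O) = -26 + 2*O
((15658 + Z(13, -115)) + 14130) - p((-6)³, -153) = ((15658 + (-26 + 2*(-115))) + 14130) - (32/(-153) - 1/55*(-6)³) = ((15658 + (-26 - 230)) + 14130) - (32*(-1/153) - 1/55*(-216)) = ((15658 - 256) + 14130) - (-32/153 + 216/55) = (15402 + 14130) - 1*31288/8415 = 29532 - 31288/8415 = 248480492/8415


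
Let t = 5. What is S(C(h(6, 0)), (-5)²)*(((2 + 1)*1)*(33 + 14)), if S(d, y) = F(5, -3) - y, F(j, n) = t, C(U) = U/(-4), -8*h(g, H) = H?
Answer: -2820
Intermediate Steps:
h(g, H) = -H/8
C(U) = -U/4 (C(U) = U*(-¼) = -U/4)
F(j, n) = 5
S(d, y) = 5 - y
S(C(h(6, 0)), (-5)²)*(((2 + 1)*1)*(33 + 14)) = (5 - 1*(-5)²)*(((2 + 1)*1)*(33 + 14)) = (5 - 1*25)*((3*1)*47) = (5 - 25)*(3*47) = -20*141 = -2820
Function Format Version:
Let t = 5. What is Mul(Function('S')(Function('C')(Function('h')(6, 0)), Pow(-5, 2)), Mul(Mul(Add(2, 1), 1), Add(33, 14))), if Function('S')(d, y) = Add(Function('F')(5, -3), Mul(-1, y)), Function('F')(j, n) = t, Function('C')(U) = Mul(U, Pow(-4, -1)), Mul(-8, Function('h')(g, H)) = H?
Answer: -2820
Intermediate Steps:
Function('h')(g, H) = Mul(Rational(-1, 8), H)
Function('C')(U) = Mul(Rational(-1, 4), U) (Function('C')(U) = Mul(U, Rational(-1, 4)) = Mul(Rational(-1, 4), U))
Function('F')(j, n) = 5
Function('S')(d, y) = Add(5, Mul(-1, y))
Mul(Function('S')(Function('C')(Function('h')(6, 0)), Pow(-5, 2)), Mul(Mul(Add(2, 1), 1), Add(33, 14))) = Mul(Add(5, Mul(-1, Pow(-5, 2))), Mul(Mul(Add(2, 1), 1), Add(33, 14))) = Mul(Add(5, Mul(-1, 25)), Mul(Mul(3, 1), 47)) = Mul(Add(5, -25), Mul(3, 47)) = Mul(-20, 141) = -2820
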